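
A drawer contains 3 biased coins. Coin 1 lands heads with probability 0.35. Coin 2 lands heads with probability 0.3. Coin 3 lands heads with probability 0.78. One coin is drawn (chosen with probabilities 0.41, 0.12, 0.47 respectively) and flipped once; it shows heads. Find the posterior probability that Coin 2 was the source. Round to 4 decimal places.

Posterior probability ≈ 0.0659

P(heads|C1) = 0.35; P(heads|C2) = 0.3; P(heads|C3) = 0.78.
Prior × likelihood for each source: 0.41·0.35=0.1435, 0.12·0.3=0.03600, 0.47·0.78=0.3666. Summing gives P(heads) = 0.54610.
P(Coin 2 | heads) = 0.03600 / 0.54610 = 0.0659.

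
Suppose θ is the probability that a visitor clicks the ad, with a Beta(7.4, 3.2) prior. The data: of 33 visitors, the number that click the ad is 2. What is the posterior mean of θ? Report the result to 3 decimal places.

Posterior mean ≈ 0.216

The binomial likelihood is conjugate to the Beta prior: with 2 successes and 31 failures, the posterior is Beta(7.4+2, 3.2+31) = Beta(9.4, 34.2).
E[θ | data] = 9.4/(9.4+34.2) = 0.216.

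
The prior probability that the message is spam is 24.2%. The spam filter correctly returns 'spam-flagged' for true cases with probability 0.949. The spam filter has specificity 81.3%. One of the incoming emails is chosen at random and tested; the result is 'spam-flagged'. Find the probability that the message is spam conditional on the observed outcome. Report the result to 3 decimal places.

Write H for 'the message is spam'. Prior odds H:¬H = 0.242/0.758 = 0.31926. For the 'spam-flagged' outcome, the likelihood ratio is 0.949/0.187 = 5.0749.
Posterior odds = 0.31926 × 5.0749 = 1.6202, so P(H|E) = 1.6202/(1+1.6202) = 0.618.

P(H | E) ≈ 0.618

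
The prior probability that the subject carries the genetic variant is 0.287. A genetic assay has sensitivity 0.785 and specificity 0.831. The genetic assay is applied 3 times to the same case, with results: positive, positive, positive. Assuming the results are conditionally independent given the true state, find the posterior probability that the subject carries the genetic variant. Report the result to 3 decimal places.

Let H be the event that the subject carries the genetic variant; start with P(H) = 0.287. P('positive'|H) = 0.785, P('positive'|¬H) = 0.169.
Update on result 1 ('positive'): P(H) ← 0.785·0.2870 / (0.785·0.2870 + 0.169·0.7130) = 0.22529/0.34579 = 0.6515.
Update on result 2 ('positive'): P(H) ← 0.785·0.6515 / (0.785·0.6515 + 0.169·0.3485) = 0.51145/0.57034 = 0.8967.
Update on result 3 ('positive'): P(H) ← 0.785·0.8967 / (0.785·0.8967 + 0.169·0.1033) = 0.70394/0.72139 = 0.9758.

Posterior P(H) ≈ 0.976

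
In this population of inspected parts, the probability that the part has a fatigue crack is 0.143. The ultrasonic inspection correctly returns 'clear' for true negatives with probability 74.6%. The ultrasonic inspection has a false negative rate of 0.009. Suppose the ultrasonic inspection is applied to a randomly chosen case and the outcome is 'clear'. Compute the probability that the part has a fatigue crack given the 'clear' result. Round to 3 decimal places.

P(H | E) ≈ 0.002

Let H be the event that the part has a fatigue crack. P(H) = 0.143, so P(¬H) = 0.857. With E the 'clear' result, P(E|H) = 0.009 and P(E|¬H) = 0.746.
P(E) = 0.009·0.143 + 0.746·0.857 = 0.0012870 + 0.63932 = 0.64061.
By Bayes' theorem, P(H|E) = 0.0012870 / 0.64061 = 0.002.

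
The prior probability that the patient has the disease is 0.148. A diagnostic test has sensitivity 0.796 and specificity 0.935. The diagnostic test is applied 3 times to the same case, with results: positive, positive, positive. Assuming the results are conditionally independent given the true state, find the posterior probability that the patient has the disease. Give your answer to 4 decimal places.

Posterior P(H) ≈ 0.9969

Let H be the event that the patient has the disease; start with P(H) = 0.148. P('positive'|H) = 0.796, P('positive'|¬H) = 0.065.
Update on result 1 ('positive'): P(H) ← 0.796·0.1480 / (0.796·0.1480 + 0.065·0.8520) = 0.11781/0.17319 = 0.6802.
Update on result 2 ('positive'): P(H) ← 0.796·0.6802 / (0.796·0.6802 + 0.065·0.3198) = 0.54146/0.56225 = 0.9630.
Update on result 3 ('positive'): P(H) ← 0.796·0.9630 / (0.796·0.9630 + 0.065·0.0370) = 0.76657/0.76898 = 0.9969.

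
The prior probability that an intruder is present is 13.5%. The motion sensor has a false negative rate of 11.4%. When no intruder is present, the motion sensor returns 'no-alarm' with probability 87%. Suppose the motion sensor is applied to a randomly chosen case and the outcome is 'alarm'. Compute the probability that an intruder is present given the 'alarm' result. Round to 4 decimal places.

P(H | E) ≈ 0.5154

Let H be the event that an intruder is present. P(H) = 0.135, so P(¬H) = 0.865. With E the 'alarm' result, P(E|H) = 0.886 and P(E|¬H) = 0.13.
P(E) = 0.886·0.135 + 0.13·0.865 = 0.11961 + 0.11245 = 0.23206.
By Bayes' theorem, P(H|E) = 0.11961 / 0.23206 = 0.5154.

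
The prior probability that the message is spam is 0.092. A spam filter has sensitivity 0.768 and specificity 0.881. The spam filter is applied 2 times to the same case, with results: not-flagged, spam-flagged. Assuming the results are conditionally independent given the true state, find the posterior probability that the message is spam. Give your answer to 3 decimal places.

Posterior P(H) ≈ 0.147

Let H be the event that the message is spam; start with P(H) = 0.092. P('spam-flagged'|H) = 0.768, P('spam-flagged'|¬H) = 0.119.
Update on result 1 ('not-flagged'): P(H) ← 0.232·0.0920 / (0.232·0.0920 + 0.881·0.9080) = 0.021344/0.82129 = 0.0260.
Update on result 2 ('spam-flagged'): P(H) ← 0.768·0.0260 / (0.768·0.0260 + 0.119·0.9740) = 0.019959/0.13587 = 0.1469.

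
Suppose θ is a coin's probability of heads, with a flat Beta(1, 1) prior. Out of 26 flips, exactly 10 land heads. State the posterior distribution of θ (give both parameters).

The binomial likelihood is conjugate to the Beta prior: with 10 successes and 16 failures, the posterior is Beta(1+10, 1+16) = Beta(11, 17).

Posterior: Beta(11, 17)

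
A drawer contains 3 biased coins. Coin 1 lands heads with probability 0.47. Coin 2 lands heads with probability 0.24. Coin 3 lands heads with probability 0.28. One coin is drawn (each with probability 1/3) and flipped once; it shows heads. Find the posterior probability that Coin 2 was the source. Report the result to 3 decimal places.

Posterior probability ≈ 0.242

P(heads|C1) = 0.47; P(heads|C2) = 0.24; P(heads|C3) = 0.28.
Prior × likelihood for each source: 0.333333·0.47=0.1567, 0.333333·0.24=0.08000, 0.333333·0.28=0.09333. Summing gives P(heads) = 0.33000.
P(Coin 2 | heads) = 0.08000 / 0.33000 = 0.242.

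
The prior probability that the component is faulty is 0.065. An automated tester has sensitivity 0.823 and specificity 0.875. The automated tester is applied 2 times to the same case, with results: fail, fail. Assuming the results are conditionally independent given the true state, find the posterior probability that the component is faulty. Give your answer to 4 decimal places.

Let H be the event that the component is faulty; start with P(H) = 0.065. P('fail'|H) = 0.823, P('fail'|¬H) = 0.125.
Update on result 1 ('fail'): P(H) ← 0.823·0.0650 / (0.823·0.0650 + 0.125·0.9350) = 0.053495/0.17037 = 0.3140.
Update on result 2 ('fail'): P(H) ← 0.823·0.3140 / (0.823·0.3140 + 0.125·0.6860) = 0.25842/0.34417 = 0.7508.

Posterior P(H) ≈ 0.7508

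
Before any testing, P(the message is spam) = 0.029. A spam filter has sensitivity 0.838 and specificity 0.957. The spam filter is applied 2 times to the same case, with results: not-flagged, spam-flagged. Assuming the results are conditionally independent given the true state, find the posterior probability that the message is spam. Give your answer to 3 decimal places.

Posterior P(H) ≈ 0.090

Let H be the event that the message is spam; start with P(H) = 0.029. P('spam-flagged'|H) = 0.838, P('spam-flagged'|¬H) = 0.043.
Update on result 1 ('not-flagged'): P(H) ← 0.162·0.0290 / (0.162·0.0290 + 0.957·0.9710) = 0.0046980/0.93394 = 0.0050.
Update on result 2 ('spam-flagged'): P(H) ← 0.838·0.0050 / (0.838·0.0050 + 0.043·0.9950) = 0.0042154/0.046999 = 0.0897.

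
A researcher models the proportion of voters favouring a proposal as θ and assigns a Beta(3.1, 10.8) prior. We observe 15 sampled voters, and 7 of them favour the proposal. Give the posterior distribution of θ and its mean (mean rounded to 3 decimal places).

Posterior: Beta(10.1, 18.8); mean ≈ 0.349

Observing 7 successes and 8 failures updates Beta(3.1, 10.8) by adding the success and failure counts to the two shape parameters: α = 3.1+7 = 10.1, β = 10.8+8 = 18.8.
E[θ | data] = 10.1/(10.1+18.8) = 0.349.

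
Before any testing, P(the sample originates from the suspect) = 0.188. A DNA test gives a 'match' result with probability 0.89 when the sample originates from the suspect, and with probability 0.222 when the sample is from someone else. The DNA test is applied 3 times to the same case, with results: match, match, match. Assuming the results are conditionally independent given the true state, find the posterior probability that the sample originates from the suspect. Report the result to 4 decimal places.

Let H be the event that the sample originates from the suspect; start with P(H) = 0.188. P('match'|H) = 0.89, P('match'|¬H) = 0.222.
Update on result 1 ('match'): P(H) ← 0.89·0.1880 / (0.89·0.1880 + 0.222·0.8120) = 0.16732/0.34758 = 0.4814.
Update on result 2 ('match'): P(H) ← 0.89·0.4814 / (0.89·0.4814 + 0.222·0.5186) = 0.42843/0.54356 = 0.7882.
Update on result 3 ('match'): P(H) ← 0.89·0.7882 / (0.89·0.7882 + 0.222·0.2118) = 0.70149/0.74851 = 0.9372.

Posterior P(H) ≈ 0.9372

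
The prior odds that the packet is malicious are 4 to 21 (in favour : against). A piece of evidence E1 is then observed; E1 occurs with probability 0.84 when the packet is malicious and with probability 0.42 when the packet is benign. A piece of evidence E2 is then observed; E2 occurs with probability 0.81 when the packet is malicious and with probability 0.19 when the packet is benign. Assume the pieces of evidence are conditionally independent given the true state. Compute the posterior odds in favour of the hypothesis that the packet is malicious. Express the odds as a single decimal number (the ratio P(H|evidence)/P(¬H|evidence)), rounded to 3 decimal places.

Posterior odds ≈ 1.624

Prior odds = 4/21 = 0.19048. In log-odds, ln(0.19048) = -1.6582.
Add log likelihood ratios: ln(2.0000) + ln(4.2632) = 2.1432.
Posterior log-odds = 0.48493, so posterior odds = exp(0.48493) = 1.6241.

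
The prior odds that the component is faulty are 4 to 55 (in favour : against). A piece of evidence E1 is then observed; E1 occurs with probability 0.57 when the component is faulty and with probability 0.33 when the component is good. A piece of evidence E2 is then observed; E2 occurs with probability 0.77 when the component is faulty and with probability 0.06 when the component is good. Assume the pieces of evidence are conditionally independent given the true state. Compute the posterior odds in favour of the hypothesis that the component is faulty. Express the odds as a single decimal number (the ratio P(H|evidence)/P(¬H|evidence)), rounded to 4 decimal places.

Posterior odds ≈ 1.6121

Prior odds = 4/55 = 0.072727.
Likelihood ratio for E1 = 0.57/0.33 = 1.7273.
Likelihood ratio for E2 = 0.77/0.06 = 12.833.
Posterior odds = prior odds × LR₁ × LR₂ = 1.6121.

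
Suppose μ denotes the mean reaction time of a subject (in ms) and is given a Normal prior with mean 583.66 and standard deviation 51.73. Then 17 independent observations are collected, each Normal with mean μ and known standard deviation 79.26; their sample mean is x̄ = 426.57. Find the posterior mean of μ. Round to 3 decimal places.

Posterior mean ≈ 445.631

Prior precision 1/τ₀² = 1/51.73² = 0.00037369; data precision n/σ² = 17/79.26² = 0.00270608.
Posterior precision = 0.00037369 + 0.00270608 = 0.00307977.
Posterior mean = (0.00037369·583.66 + 0.00270608·426.57) / 0.00307977 = 445.631.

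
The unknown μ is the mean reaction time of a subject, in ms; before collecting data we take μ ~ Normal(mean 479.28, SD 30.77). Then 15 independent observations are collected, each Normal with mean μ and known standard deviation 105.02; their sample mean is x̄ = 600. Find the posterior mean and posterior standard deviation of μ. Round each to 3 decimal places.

With known σ, the Normal prior is conjugate. Weight on the data is w = (n/σ²)/(n/σ² + 1/τ₀²) = 0.00136003/(0.00136003+0.00105620) = 0.56287.
Posterior mean = w·x̄ + (1−w)·μ₀ = 0.56287·600 + 0.43713·479.28 = 547.230. Posterior variance = 1/(0.00136003+0.00105620) = 413.869, so SD = 20.344.

Posterior mean ≈ 547.230; posterior SD ≈ 20.344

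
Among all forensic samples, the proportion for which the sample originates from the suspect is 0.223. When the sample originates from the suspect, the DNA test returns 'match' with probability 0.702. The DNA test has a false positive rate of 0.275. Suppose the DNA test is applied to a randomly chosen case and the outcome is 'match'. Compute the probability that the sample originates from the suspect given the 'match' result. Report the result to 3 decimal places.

P(H | E) ≈ 0.423

Write H for 'the sample originates from the suspect'. Prior odds H:¬H = 0.223/0.777 = 0.28700. For the 'match' outcome, the likelihood ratio is 0.702/0.275 = 2.5527.
Posterior odds = 0.28700 × 2.5527 = 0.73264, so P(H|E) = 0.73264/(1+0.73264) = 0.423.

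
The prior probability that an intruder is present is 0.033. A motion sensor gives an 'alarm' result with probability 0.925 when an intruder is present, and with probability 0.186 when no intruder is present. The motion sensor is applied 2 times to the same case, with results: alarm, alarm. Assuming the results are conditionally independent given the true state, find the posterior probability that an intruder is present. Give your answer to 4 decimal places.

With H the event that an intruder is present, the joint likelihood of the observed sequence is P(data|H) = 0.925·0.925 = 0.85563 and P(data|¬H) = 0.186·0.186 = 0.034596.
Bayes: P(H|data) = 0.033·0.85563 / (0.033·0.85563 + 0.967·0.034596) = 0.028236/0.061690 = 0.4577.

Posterior P(H) ≈ 0.4577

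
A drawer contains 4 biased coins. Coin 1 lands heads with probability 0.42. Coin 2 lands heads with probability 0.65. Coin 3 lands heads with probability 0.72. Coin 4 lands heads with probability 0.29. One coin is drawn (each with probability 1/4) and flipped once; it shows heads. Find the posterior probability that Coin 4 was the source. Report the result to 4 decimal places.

Posterior probability ≈ 0.1394

P(heads|C1) = 0.42; P(heads|C2) = 0.65; P(heads|C3) = 0.72; P(heads|C4) = 0.29.
Prior × likelihood for each source: 0.25·0.42=0.1050, 0.25·0.65=0.1625, 0.25·0.72=0.1800, 0.25·0.29=0.07250. Summing gives P(heads) = 0.52000.
P(Coin 4 | heads) = 0.07250 / 0.52000 = 0.1394.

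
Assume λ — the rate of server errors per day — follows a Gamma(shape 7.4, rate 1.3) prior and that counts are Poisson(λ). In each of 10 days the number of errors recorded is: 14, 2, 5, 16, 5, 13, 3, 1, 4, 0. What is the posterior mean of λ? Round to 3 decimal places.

Posterior mean ≈ 6.230

The Poisson likelihood adds the total count to the shape and the number of exposure periods to the rate. Here ∑xᵢ = 63 and n = 10, so shape 7.4→70.4 and rate 1.3→11.3.
Posterior mean = shape/rate = 70.4/11.3 = 6.230.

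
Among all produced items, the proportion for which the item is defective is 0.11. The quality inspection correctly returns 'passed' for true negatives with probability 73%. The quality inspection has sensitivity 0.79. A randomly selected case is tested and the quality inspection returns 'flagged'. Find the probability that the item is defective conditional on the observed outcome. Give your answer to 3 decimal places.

P(H | E) ≈ 0.266

Let H be the event that the item is defective. P(H) = 0.11, so P(¬H) = 0.89. With E the 'flagged' result, P(E|H) = 0.79 and P(E|¬H) = 0.27.
P(E) = 0.79·0.11 + 0.27·0.89 = 0.086900 + 0.24030 = 0.32720.
By Bayes' theorem, P(H|E) = 0.086900 / 0.32720 = 0.266.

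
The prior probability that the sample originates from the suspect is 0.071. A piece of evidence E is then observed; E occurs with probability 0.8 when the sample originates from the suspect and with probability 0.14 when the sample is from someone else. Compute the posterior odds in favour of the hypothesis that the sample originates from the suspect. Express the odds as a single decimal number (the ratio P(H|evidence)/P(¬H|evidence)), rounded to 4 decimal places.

Posterior odds ≈ 0.4367

Prior odds = 0.071/(1−0.071) = 0.076426. In log-odds, ln(0.076426) = -2.5714.
Add log likelihood ratio: ln(5.7143) = 1.7430.
Posterior log-odds = -0.82846, so posterior odds = exp(-0.82846) = 0.43672.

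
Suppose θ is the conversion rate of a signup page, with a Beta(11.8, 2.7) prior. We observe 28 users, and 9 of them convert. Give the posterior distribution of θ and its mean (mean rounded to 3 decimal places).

Posterior: Beta(20.8, 21.7); mean ≈ 0.489

Observing 9 successes and 19 failures updates Beta(11.8, 2.7) by adding the success and failure counts to the two shape parameters: α = 11.8+9 = 20.8, β = 2.7+19 = 21.7.
E[θ | data] = 20.8/(20.8+21.7) = 0.489.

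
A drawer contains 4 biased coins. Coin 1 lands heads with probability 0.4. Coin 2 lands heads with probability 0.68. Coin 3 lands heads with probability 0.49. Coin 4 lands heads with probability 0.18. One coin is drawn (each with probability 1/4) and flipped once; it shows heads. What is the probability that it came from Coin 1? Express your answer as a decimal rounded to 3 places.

P(heads|C1) = 0.4; P(heads|C2) = 0.68; P(heads|C3) = 0.49; P(heads|C4) = 0.18.
Prior × likelihood for each source: 0.25·0.4=0.1000, 0.25·0.68=0.1700, 0.25·0.49=0.1225, 0.25·0.18=0.04500. Summing gives P(heads) = 0.43750.
P(Coin 1 | heads) = 0.1000 / 0.43750 = 0.229.

Posterior probability ≈ 0.229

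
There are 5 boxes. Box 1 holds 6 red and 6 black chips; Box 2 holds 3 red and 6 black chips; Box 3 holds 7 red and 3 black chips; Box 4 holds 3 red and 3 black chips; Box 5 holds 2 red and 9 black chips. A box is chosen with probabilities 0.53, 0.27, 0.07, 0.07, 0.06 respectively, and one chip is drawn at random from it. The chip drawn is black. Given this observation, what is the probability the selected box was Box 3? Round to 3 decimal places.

Posterior probability ≈ 0.038

P(black|Box 1) = 0.5; P(black|Box 2) = 0.6667; P(black|Box 3) = 0.3; P(black|Box 4) = 0.5; P(black|Box 5) = 0.8182.
Prior × likelihood for each source: 0.53·0.5=0.2650, 0.27·0.6667=0.1800, 0.07·0.3=0.02100, 0.07·0.5=0.03500, 0.06·0.8182=0.04909. Summing gives P(black) = 0.55009.
P(Box 3 | black) = 0.02100 / 0.55009 = 0.038.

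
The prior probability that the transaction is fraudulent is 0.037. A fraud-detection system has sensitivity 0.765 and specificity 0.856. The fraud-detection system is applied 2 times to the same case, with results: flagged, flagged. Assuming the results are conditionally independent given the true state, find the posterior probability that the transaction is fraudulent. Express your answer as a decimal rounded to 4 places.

Let H be the event that the transaction is fraudulent; start with P(H) = 0.037. P('flagged'|H) = 0.765, P('flagged'|¬H) = 0.144.
Update on result 1 ('flagged'): P(H) ← 0.765·0.0370 / (0.765·0.0370 + 0.144·0.9630) = 0.028305/0.16698 = 0.1695.
Update on result 2 ('flagged'): P(H) ← 0.765·0.1695 / (0.765·0.1695 + 0.144·0.8305) = 0.12968/0.24927 = 0.5202.

Posterior P(H) ≈ 0.5202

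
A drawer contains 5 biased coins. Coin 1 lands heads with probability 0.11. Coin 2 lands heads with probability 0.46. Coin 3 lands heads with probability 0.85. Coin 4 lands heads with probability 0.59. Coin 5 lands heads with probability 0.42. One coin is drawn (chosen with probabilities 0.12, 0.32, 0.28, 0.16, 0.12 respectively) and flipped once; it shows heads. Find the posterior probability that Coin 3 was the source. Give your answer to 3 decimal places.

Posterior probability ≈ 0.438

Tabulate prior·likelihood by source: [1] prior 0.12, lik 0.11, product 0.01320; [2] prior 0.32, lik 0.46, product 0.1472; [3] prior 0.28, lik 0.85, product 0.2380; [4] prior 0.16, lik 0.59, product 0.09440; [5] prior 0.12, lik 0.42, product 0.05040.
Normalizing constant = 0.54320; the posterior for Coin 3 is its product over the sum, 0.2380/0.54320 = 0.438.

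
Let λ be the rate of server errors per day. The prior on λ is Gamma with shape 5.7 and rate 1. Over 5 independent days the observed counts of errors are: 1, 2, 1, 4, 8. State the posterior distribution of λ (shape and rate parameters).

The Poisson likelihood adds the total count to the shape and the number of exposure periods to the rate. Here ∑xᵢ = 16 and n = 5, so shape 5.7→21.7 and rate 1→6.

Posterior: Gamma(shape=21.7, rate=6)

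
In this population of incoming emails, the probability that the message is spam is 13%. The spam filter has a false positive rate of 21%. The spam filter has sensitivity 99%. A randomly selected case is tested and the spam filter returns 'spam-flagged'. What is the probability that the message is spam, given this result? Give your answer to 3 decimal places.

Write H for 'the message is spam'. Prior odds H:¬H = 0.13/0.87 = 0.14943. For the 'spam-flagged' outcome, the likelihood ratio is 0.99/0.21 = 4.7143.
Posterior odds = 0.14943 × 4.7143 = 0.70443, so P(H|E) = 0.70443/(1+0.70443) = 0.413.

P(H | E) ≈ 0.413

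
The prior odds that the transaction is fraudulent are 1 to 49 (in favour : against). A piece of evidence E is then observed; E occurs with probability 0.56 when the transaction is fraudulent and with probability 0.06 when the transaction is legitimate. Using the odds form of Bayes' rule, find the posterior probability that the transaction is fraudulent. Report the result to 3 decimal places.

Prior odds = 1/49 = 0.020408.
Likelihood ratio for E = 0.56/0.06 = 9.3333.
Posterior odds = prior odds × LR = 0.19048.
Posterior probability = odds/(1+odds) = 0.19048/1.1905 = 0.160.

Posterior probability ≈ 0.160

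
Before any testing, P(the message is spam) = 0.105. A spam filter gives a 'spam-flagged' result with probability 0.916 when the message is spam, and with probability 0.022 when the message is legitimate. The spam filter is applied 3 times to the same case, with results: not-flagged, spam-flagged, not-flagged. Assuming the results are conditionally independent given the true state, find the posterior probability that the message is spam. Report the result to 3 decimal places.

Posterior P(H) ≈ 0.035

Let H be the event that the message is spam; start with P(H) = 0.105. P('spam-flagged'|H) = 0.916, P('spam-flagged'|¬H) = 0.022.
Update on result 1 ('not-flagged'): P(H) ← 0.084·0.1050 / (0.084·0.1050 + 0.978·0.8950) = 0.0088200/0.88413 = 0.0100.
Update on result 2 ('spam-flagged'): P(H) ← 0.916·0.0100 / (0.916·0.0100 + 0.022·0.9900) = 0.0091379/0.030918 = 0.2955.
Update on result 3 ('not-flagged'): P(H) ← 0.084·0.2955 / (0.084·0.2955 + 0.978·0.7045) = 0.024826/0.71378 = 0.0348.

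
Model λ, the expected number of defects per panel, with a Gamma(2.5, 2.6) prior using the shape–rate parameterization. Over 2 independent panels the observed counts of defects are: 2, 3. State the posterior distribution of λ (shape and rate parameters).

Posterior: Gamma(shape=7.5, rate=4.6)

The Poisson likelihood adds the total count to the shape and the number of exposure periods to the rate. Here ∑xᵢ = 5 and n = 2, so shape 2.5→7.5 and rate 2.6→4.6.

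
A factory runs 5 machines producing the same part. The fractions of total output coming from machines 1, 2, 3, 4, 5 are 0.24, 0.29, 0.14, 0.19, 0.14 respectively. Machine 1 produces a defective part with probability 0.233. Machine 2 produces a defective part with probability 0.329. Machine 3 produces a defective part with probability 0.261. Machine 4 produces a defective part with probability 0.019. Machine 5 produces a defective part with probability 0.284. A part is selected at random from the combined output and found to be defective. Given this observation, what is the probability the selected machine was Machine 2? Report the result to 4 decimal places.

Tabulate prior·likelihood by source: [1] prior 0.24, lik 0.233, product 0.05592; [2] prior 0.29, lik 0.329, product 0.09541; [3] prior 0.14, lik 0.261, product 0.03654; [4] prior 0.19, lik 0.019, product 0.003610; [5] prior 0.14, lik 0.284, product 0.03976.
Normalizing constant = 0.23124; the posterior for Machine 2 is its product over the sum, 0.09541/0.23124 = 0.4126.

Posterior probability ≈ 0.4126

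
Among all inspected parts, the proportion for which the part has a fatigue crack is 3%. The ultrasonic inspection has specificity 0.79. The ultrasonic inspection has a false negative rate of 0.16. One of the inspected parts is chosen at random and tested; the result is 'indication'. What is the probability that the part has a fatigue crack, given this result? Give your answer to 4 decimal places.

Let H be the event that the part has a fatigue crack. P(H) = 0.03, so P(¬H) = 0.97. With E the 'indication' result, P(E|H) = 0.84 and P(E|¬H) = 0.21.
P(E) = 0.84·0.03 + 0.21·0.97 = 0.025200 + 0.20370 = 0.22890.
By Bayes' theorem, P(H|E) = 0.025200 / 0.22890 = 0.1101.

P(H | E) ≈ 0.1101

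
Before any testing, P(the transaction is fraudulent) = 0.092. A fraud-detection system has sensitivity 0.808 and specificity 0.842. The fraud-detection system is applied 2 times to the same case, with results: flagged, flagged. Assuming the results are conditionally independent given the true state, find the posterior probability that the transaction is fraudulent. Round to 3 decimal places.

Let H be the event that the transaction is fraudulent; start with P(H) = 0.092. P('flagged'|H) = 0.808, P('flagged'|¬H) = 0.158.
Update on result 1 ('flagged'): P(H) ← 0.808·0.0920 / (0.808·0.0920 + 0.158·0.9080) = 0.074336/0.21780 = 0.3413.
Update on result 2 ('flagged'): P(H) ← 0.808·0.3413 / (0.808·0.3413 + 0.158·0.6587) = 0.27577/0.37985 = 0.7260.

Posterior P(H) ≈ 0.726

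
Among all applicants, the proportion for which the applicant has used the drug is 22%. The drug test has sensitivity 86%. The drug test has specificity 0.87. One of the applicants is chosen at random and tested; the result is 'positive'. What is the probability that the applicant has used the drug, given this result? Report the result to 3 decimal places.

P(H | E) ≈ 0.651

Let H be the event that the applicant has used the drug. P(H) = 0.22, so P(¬H) = 0.78. With E the 'positive' result, P(E|H) = 0.86 and P(E|¬H) = 0.13.
P(E) = 0.86·0.22 + 0.13·0.78 = 0.18920 + 0.10140 = 0.29060.
By Bayes' theorem, P(H|E) = 0.18920 / 0.29060 = 0.651.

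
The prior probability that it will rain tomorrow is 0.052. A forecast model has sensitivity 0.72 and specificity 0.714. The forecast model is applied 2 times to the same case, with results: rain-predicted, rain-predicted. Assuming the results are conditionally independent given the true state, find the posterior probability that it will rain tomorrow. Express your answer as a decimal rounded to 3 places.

Let H be the event that it will rain tomorrow; start with P(H) = 0.052. P('rain-predicted'|H) = 0.72, P('rain-predicted'|¬H) = 0.286.
Update on result 1 ('rain-predicted'): P(H) ← 0.72·0.0520 / (0.72·0.0520 + 0.286·0.9480) = 0.037440/0.30857 = 0.1213.
Update on result 2 ('rain-predicted'): P(H) ← 0.72·0.1213 / (0.72·0.1213 + 0.286·0.8787) = 0.087361/0.33866 = 0.2580.

Posterior P(H) ≈ 0.258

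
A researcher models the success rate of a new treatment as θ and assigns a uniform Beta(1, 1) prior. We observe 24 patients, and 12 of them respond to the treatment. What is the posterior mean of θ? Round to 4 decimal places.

Posterior mean ≈ 0.5000

Observing 12 successes and 12 failures updates Beta(1, 1) by adding the success and failure counts to the two shape parameters: α = 1+12 = 13, β = 1+12 = 13.
E[θ | data] = 13/(13+13) = 0.5000.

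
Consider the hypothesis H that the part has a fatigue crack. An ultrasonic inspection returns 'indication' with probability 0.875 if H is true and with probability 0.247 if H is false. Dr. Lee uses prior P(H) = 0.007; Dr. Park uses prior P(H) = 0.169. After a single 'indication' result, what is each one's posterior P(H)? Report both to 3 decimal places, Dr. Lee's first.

P('+'|H) = 0.875, P('+'|¬H) = 0.247.
Dr. Lee: numerator 0.875·0.007 = 0.0061250; evidence = 0.0061250+0.247·0.993 = 0.25140; posterior = 0.024.
Dr. Park: numerator 0.875·0.169 = 0.14788; evidence = 0.14788+0.247·0.831 = 0.35313; posterior = 0.419.

Dr. Lee: 0.024; Dr. Park: 0.419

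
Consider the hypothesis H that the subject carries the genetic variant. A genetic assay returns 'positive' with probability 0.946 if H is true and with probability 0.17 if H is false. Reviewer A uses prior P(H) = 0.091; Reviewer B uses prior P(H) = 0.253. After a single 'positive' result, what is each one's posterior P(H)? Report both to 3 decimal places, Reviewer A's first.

Reviewer A: 0.358; Reviewer B: 0.653

The likelihood ratio for a 'positive' result is 0.946/0.17 = 5.5647.
Reviewer A: prior odds 0.091/0.909 = 0.10011; posterior odds 0.55708; posterior probability 0.358.
Reviewer B: prior odds 0.253/0.747 = 0.33869; posterior odds 1.8847; posterior probability 0.653.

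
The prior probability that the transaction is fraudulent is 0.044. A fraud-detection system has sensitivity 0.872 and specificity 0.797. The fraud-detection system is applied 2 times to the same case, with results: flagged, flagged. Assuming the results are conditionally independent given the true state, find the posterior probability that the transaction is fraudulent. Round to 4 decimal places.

Posterior P(H) ≈ 0.4592

Let H be the event that the transaction is fraudulent; start with P(H) = 0.044. P('flagged'|H) = 0.872, P('flagged'|¬H) = 0.203.
Update on result 1 ('flagged'): P(H) ← 0.872·0.0440 / (0.872·0.0440 + 0.203·0.9560) = 0.038368/0.23244 = 0.1651.
Update on result 2 ('flagged'): P(H) ← 0.872·0.1651 / (0.872·0.1651 + 0.203·0.8349) = 0.14394/0.31343 = 0.4592.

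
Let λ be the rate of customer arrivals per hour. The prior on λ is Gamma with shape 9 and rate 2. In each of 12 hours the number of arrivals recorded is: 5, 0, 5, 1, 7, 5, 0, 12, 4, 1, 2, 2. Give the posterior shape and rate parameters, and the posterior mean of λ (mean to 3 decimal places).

Posterior: Gamma(shape=53, rate=14); mean ≈ 3.786

The Poisson likelihood adds the total count to the shape and the number of exposure periods to the rate. Here ∑xᵢ = 44 and n = 12, so shape 9→53 and rate 2→14.
Posterior mean = shape/rate = 53/14 = 3.786.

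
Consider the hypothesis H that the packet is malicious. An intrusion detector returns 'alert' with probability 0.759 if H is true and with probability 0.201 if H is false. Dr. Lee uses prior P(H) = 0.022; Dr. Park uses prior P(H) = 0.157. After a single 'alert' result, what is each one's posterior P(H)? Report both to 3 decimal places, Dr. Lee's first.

Dr. Lee: 0.078; Dr. Park: 0.413

The likelihood ratio for an 'alert' result is 0.759/0.201 = 3.7761.
Dr. Lee: prior odds 0.022/0.978 = 0.022495; posterior odds 0.084943; posterior probability 0.078.
Dr. Park: prior odds 0.157/0.843 = 0.18624; posterior odds 0.70326; posterior probability 0.413.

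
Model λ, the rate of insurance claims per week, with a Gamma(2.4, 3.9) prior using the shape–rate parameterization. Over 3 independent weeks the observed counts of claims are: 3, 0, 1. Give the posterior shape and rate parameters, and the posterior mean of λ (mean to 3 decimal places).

Posterior: Gamma(shape=6.4, rate=6.9); mean ≈ 0.928

The Poisson likelihood adds the total count to the shape and the number of exposure periods to the rate. Here ∑xᵢ = 4 and n = 3, so shape 2.4→6.4 and rate 3.9→6.9.
E[λ | data] = 6.4/6.9 = 0.928.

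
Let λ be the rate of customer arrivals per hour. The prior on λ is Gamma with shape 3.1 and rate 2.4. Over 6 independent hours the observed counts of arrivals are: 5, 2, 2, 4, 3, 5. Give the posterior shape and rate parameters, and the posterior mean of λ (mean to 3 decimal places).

Posterior: Gamma(shape=24.1, rate=8.4); mean ≈ 2.869

The Poisson likelihood adds the total count to the shape and the number of exposure periods to the rate. Here ∑xᵢ = 21 and n = 6, so shape 3.1→24.1 and rate 2.4→8.4.
Posterior mean = shape/rate = 24.1/8.4 = 2.869.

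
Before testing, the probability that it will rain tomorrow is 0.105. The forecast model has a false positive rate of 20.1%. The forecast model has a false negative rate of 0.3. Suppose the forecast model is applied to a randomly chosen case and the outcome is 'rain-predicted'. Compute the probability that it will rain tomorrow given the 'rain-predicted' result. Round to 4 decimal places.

P(H | E) ≈ 0.2901

Let H be the event that it will rain tomorrow. P(H) = 0.105, so P(¬H) = 0.895. With E the 'rain-predicted' result, P(E|H) = 0.7 and P(E|¬H) = 0.201.
P(E) = 0.7·0.105 + 0.201·0.895 = 0.073500 + 0.17990 = 0.25340.
By Bayes' theorem, P(H|E) = 0.073500 / 0.25340 = 0.2901.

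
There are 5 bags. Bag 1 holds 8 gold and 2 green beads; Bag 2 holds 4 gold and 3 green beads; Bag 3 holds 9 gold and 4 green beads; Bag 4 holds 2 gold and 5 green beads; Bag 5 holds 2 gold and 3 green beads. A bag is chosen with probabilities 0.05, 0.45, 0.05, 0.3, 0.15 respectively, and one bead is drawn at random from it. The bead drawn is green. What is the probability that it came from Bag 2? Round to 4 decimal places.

P(green|Bag 1) = 0.2; P(green|Bag 2) = 0.4286; P(green|Bag 3) = 0.3077; P(green|Bag 4) = 0.7143; P(green|Bag 5) = 0.6.
Prior × likelihood for each source: 0.05·0.2=0.01000, 0.45·0.4286=0.1929, 0.05·0.3077=0.01538, 0.3·0.7143=0.2143, 0.15·0.6=0.09000. Summing gives P(green) = 0.52253.
P(Bag 2 | green) = 0.1929 / 0.52253 = 0.3691.

Posterior probability ≈ 0.3691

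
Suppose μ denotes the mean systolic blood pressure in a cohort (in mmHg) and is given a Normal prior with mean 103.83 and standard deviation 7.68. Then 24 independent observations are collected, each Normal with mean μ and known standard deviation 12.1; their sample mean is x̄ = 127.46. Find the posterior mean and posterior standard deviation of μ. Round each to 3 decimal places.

Posterior mean ≈ 125.245; posterior SD ≈ 2.351

Prior precision 1/τ₀² = 1/7.68² = 0.0169542; data precision n/σ² = 24/12.1² = 0.163923.
Posterior precision = 0.0169542 + 0.163923 = 0.180877, giving posterior SD = 1/√0.180877 = 2.351.
Posterior mean = (0.0169542·103.83 + 0.163923·127.46) / 0.180877 = 125.245.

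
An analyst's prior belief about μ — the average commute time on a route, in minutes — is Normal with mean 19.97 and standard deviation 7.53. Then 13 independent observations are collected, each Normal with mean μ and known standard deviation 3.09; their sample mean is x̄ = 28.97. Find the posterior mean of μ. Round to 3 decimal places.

Posterior mean ≈ 28.855

With known σ, the Normal prior is conjugate. Weight on the data is w = (n/σ²)/(n/σ² + 1/τ₀²) = 1.36153/(1.36153+0.0176364) = 0.98721.
Posterior mean = w·x̄ + (1−w)·μ₀ = 0.98721·28.97 + 0.012788·19.97 = 28.855.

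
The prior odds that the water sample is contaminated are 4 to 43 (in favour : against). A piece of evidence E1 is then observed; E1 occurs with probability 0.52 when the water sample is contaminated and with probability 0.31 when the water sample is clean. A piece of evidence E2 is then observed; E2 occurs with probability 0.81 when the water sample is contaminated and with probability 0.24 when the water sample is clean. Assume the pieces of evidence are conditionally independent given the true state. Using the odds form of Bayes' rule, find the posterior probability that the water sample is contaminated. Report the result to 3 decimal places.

Prior odds = 4/43 = 0.093023.
Likelihood ratio for E1 = 0.52/0.31 = 1.6774.
Likelihood ratio for E2 = 0.81/0.24 = 3.3750.
Posterior odds = prior odds × LR₁ × LR₂ = 0.52663.
Posterior probability = odds/(1+odds) = 0.52663/1.5266 = 0.345.

Posterior probability ≈ 0.345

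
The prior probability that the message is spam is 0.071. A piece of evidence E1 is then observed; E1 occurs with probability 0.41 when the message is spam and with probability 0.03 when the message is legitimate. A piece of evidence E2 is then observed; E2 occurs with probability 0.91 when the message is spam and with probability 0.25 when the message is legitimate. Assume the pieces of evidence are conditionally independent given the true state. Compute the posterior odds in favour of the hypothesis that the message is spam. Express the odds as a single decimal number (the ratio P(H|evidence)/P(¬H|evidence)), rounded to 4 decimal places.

Prior odds = 0.071/(1−0.071) = 0.076426.
Likelihood ratio for E1 = 0.41/0.03 = 13.667.
Likelihood ratio for E2 = 0.91/0.25 = 3.6400.
Posterior odds = prior odds × LR₁ × LR₂ = 3.8020.

Posterior odds ≈ 3.8020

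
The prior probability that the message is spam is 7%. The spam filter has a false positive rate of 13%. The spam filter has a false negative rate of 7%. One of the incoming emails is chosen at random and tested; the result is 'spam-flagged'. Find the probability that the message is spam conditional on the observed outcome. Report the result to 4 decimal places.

P(H | E) ≈ 0.3500

Let H be the event that the message is spam. P(H) = 0.07, so P(¬H) = 0.93. With E the 'spam-flagged' result, P(E|H) = 0.93 and P(E|¬H) = 0.13.
P(E) = 0.93·0.07 + 0.13·0.93 = 0.065100 + 0.12090 = 0.18600.
By Bayes' theorem, P(H|E) = 0.065100 / 0.18600 = 0.3500.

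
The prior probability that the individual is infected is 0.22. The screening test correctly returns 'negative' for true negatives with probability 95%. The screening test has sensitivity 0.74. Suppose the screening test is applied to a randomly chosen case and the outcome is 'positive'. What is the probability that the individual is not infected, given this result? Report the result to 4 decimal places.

P(¬H | E) ≈ 0.1933

Write H for 'the individual is infected'. Prior odds H:¬H = 0.22/0.78 = 0.28205. For the 'positive' outcome, the likelihood ratio is 0.74/0.05 = 14.800.
Posterior odds = 0.28205 × 14.800 = 4.1744, so P(H|E) = 4.1744/(1+4.1744) = 0.8067. Then P(¬H|E) = 1 − 0.8067 = 0.1933.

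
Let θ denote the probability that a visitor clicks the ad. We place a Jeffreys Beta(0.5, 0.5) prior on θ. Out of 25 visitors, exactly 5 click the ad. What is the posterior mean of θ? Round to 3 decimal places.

Posterior mean ≈ 0.212

Observing 5 successes and 20 failures updates Beta(0.5, 0.5) by adding the success and failure counts to the two shape parameters: α = 0.5+5 = 5.5, β = 0.5+20 = 20.5.
Posterior mean = α/(α+β) = 5.5/26 = 0.212.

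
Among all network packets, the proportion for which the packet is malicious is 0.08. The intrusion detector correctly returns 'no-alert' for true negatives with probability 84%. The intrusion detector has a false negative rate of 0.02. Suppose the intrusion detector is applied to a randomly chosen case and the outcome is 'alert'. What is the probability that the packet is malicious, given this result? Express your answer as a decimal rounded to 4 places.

P(H | E) ≈ 0.3475

Let H be the event that the packet is malicious. P(H) = 0.08, so P(¬H) = 0.92. With E the 'alert' result, P(E|H) = 0.98 and P(E|¬H) = 0.16.
P(E) = 0.98·0.08 + 0.16·0.92 = 0.078400 + 0.14720 = 0.22560.
By Bayes' theorem, P(H|E) = 0.078400 / 0.22560 = 0.3475.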